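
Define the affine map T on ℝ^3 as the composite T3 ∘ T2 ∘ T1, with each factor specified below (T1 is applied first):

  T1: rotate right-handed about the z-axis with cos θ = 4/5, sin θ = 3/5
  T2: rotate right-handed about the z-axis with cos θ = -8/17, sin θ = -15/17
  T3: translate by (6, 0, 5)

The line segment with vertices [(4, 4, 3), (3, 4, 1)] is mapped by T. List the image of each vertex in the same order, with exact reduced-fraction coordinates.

T1 rotate right-handed about the z-axis with cos θ = 4/5, sin θ = 3/5: (4, 4, 3) → (4/5, 28/5, 3); (3, 4, 1) → (0, 5, 1)
T2 rotate right-handed about the z-axis with cos θ = -8/17, sin θ = -15/17: (4/5, 28/5, 3) → (388/85, -284/85, 3); (0, 5, 1) → (75/17, -40/17, 1)
T3 translate by (6, 0, 5): (388/85, -284/85, 3) → (898/85, -284/85, 8); (75/17, -40/17, 1) → (177/17, -40/17, 6)

image vertices: (898/85, -284/85, 8), (177/17, -40/17, 6)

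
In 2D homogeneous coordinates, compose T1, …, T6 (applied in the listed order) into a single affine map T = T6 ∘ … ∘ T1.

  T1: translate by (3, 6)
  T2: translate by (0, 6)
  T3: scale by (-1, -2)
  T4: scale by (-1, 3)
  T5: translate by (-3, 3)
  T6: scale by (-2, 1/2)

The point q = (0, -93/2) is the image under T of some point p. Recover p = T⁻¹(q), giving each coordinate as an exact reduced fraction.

p = (0, 4)

T1 = [1 0 3; 0 1 6; 0 0 1]
T2·T1 = [1 0 3; 0 1 12; 0 0 1]
T3·…·T1 = [-1 0 -3; 0 -2 -24; 0 0 1]
T4·…·T1 = [1 0 3; 0 -6 -72; 0 0 1]
T5·…·T1 = [1 0 0; 0 -6 -69; 0 0 1]
T6·…·T1 = [-2 0 0; 0 -3 -69/2; 0 0 1]
det M = 6; M⁻¹ = [-1/2 0 0; 0 -1/3 -23/2; 0 0 1]
M⁻¹ · (0, -93/2)ᵀ = (0, 4)ᵀ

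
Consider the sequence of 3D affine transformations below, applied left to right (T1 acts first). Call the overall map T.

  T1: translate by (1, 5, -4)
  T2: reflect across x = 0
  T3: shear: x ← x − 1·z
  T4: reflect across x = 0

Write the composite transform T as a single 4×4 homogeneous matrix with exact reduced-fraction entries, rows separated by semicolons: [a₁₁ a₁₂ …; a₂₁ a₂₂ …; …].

T1 = [1 0 0 1; 0 1 0 5; 0 0 1 -4; 0 0 0 1]
T2·T1 = [-1 0 0 -1; 0 1 0 5; 0 0 1 -4; 0 0 0 1]
T3·…·T1 = [-1 0 -1 3; 0 1 0 5; 0 0 1 -4; 0 0 0 1]
T4·…·T1 = [1 0 1 -3; 0 1 0 5; 0 0 1 -4; 0 0 0 1]

T = [1 0 1 -3; 0 1 0 5; 0 0 1 -4; 0 0 0 1]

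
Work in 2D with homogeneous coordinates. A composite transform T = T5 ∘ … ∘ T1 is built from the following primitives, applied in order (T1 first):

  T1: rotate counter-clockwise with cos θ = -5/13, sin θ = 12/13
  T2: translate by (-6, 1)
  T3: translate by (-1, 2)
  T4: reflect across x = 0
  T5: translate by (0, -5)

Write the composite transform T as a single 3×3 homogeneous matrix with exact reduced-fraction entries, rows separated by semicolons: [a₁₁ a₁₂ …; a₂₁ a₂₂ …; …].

T = [5/13 12/13 7; 12/13 -5/13 -2; 0 0 1]

T1 = [-5/13 -12/13 0; 12/13 -5/13 0; 0 0 1]
T2·T1 = [-5/13 -12/13 -6; 12/13 -5/13 1; 0 0 1]
T3·…·T1 = [-5/13 -12/13 -7; 12/13 -5/13 3; 0 0 1]
T4·…·T1 = [5/13 12/13 7; 12/13 -5/13 3; 0 0 1]
T5·…·T1 = [5/13 12/13 7; 12/13 -5/13 -2; 0 0 1]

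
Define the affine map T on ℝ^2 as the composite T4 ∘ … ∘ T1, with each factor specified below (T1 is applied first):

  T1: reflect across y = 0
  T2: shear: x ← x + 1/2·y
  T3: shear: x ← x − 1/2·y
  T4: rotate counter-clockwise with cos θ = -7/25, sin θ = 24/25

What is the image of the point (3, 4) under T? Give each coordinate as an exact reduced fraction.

T(p) = (3, 4)

T1 reflect across y = 0: (3, 4) → (3, -4)
T2 shear: x ← x + 1/2·y: (3, -4) → (1, -4)
T3 shear: x ← x − 1/2·y: (1, -4) → (3, -4)
T4 rotate counter-clockwise with cos θ = -7/25, sin θ = 24/25: (3, -4) → (3, 4)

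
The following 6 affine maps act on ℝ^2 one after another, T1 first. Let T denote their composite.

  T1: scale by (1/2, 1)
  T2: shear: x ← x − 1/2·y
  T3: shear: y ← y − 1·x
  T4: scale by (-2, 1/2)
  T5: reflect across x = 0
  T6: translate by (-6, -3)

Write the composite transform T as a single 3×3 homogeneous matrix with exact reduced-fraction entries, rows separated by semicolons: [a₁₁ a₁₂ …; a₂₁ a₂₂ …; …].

T = [1 -1 -6; -1/4 3/4 -3; 0 0 1]

T1 = [1/2 0 0; 0 1 0; 0 0 1]
T2·T1 = [1/2 -1/2 0; 0 1 0; 0 0 1]
T3·…·T1 = [1/2 -1/2 0; -1/2 3/2 0; 0 0 1]
T4·…·T1 = [-1 1 0; -1/4 3/4 0; 0 0 1]
T5·…·T1 = [1 -1 0; -1/4 3/4 0; 0 0 1]
T6·…·T1 = [1 -1 -6; -1/4 3/4 -3; 0 0 1]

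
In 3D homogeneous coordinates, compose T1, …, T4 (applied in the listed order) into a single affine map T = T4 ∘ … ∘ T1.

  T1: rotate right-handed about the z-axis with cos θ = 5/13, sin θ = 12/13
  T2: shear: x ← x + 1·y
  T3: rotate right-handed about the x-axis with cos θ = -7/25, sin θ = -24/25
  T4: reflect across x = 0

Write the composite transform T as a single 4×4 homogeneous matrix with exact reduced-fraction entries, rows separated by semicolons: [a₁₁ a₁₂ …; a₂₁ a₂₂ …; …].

T1 = [5/13 -12/13 0 0; 12/13 5/13 0 0; 0 0 1 0; 0 0 0 1]
T2·T1 = [17/13 -7/13 0 0; 12/13 5/13 0 0; 0 0 1 0; 0 0 0 1]
T3·…·T1 = [17/13 -7/13 0 0; -84/325 -7/65 24/25 0; -288/325 -24/65 -7/25 0; 0 0 0 1]
T4·…·T1 = [-17/13 7/13 0 0; -84/325 -7/65 24/25 0; -288/325 -24/65 -7/25 0; 0 0 0 1]

T = [-17/13 7/13 0 0; -84/325 -7/65 24/25 0; -288/325 -24/65 -7/25 0; 0 0 0 1]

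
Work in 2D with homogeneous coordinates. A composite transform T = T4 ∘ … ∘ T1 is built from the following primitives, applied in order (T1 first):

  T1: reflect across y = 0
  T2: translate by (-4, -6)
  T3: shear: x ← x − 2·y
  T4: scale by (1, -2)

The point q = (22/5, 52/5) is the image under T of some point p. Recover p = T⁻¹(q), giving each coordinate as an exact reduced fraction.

p = (-2, -4/5)

T1 = [1 0 0; 0 -1 0; 0 0 1]
T2·T1 = [1 0 -4; 0 -1 -6; 0 0 1]
T3·…·T1 = [1 2 8; 0 -1 -6; 0 0 1]
T4·…·T1 = [1 2 8; 0 2 12; 0 0 1]
det M = 2; M⁻¹ = [1 -1 4; 0 1/2 -6; 0 0 1]
M⁻¹ · (22/5, 52/5)ᵀ = (-2, -4/5)ᵀ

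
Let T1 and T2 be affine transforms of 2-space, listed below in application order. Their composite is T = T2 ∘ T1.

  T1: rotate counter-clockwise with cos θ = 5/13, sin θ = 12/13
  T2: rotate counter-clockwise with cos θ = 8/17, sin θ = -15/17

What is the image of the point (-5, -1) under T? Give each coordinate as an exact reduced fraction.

T1 rotate counter-clockwise with cos θ = 5/13, sin θ = 12/13: (-5, -1) → (-1, -5)
T2 rotate counter-clockwise with cos θ = 8/17, sin θ = -15/17: (-1, -5) → (-83/17, -25/17)

T(p) = (-83/17, -25/17)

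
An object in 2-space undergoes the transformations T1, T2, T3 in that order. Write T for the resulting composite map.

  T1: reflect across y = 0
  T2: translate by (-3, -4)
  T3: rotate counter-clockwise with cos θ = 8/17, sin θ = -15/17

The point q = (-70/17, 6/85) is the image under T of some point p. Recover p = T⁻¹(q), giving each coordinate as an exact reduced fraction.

T1 = [1 0 0; 0 -1 0; 0 0 1]
T2·T1 = [1 0 -3; 0 -1 -4; 0 0 1]
T3·…·T1 = [8/17 -15/17 -84/17; -15/17 -8/17 13/17; 0 0 1]
det M = -1; M⁻¹ = [8/17 -15/17 3; -15/17 -8/17 -4; 0 0 1]
M⁻¹ · (-70/17, 6/85)ᵀ = (1, -2/5)ᵀ

p = (1, -2/5)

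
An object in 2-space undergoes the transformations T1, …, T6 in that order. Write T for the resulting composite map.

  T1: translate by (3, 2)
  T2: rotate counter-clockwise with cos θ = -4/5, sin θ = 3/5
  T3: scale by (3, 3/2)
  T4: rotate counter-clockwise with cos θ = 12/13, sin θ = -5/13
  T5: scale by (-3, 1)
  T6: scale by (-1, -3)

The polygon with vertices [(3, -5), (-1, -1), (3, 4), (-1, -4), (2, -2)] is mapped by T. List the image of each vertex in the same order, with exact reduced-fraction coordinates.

image vertices: (-189/13, -459/13), (-1143/65, -603/65), (-4671/65, -1566/65), (99/65, -846/65), (-729/26, -342/13)

T1 translate by (3, 2): (3, -5) → (6, -3); (-1, -1) → (2, 1); (3, 4) → (6, 6); (-1, -4) → (2, -2); (2, -2) → (5, 0)
T2 rotate counter-clockwise with cos θ = -4/5, sin θ = 3/5: (6, -3) → (-3, 6); (2, 1) → (-11/5, 2/5); (6, 6) → (-42/5, -6/5); (2, -2) → (-2/5, 14/5); (5, 0) → (-4, 3)
T3 scale by (3, 3/2): (-3, 6) → (-9, 9); (-11/5, 2/5) → (-33/5, 3/5); (-42/5, -6/5) → (-126/5, -9/5); (-2/5, 14/5) → (-6/5, 21/5); (-4, 3) → (-12, 9/2)
T4 rotate counter-clockwise with cos θ = 12/13, sin θ = -5/13: (-9, 9) → (-63/13, 153/13); (-33/5, 3/5) → (-381/65, 201/65); (-126/5, -9/5) → (-1557/65, 522/65); (-6/5, 21/5) → (33/65, 282/65); (-12, 9/2) → (-243/26, 114/13)
T5 scale by (-3, 1): (-63/13, 153/13) → (189/13, 153/13); (-381/65, 201/65) → (1143/65, 201/65); (-1557/65, 522/65) → (4671/65, 522/65); (33/65, 282/65) → (-99/65, 282/65); (-243/26, 114/13) → (729/26, 114/13)
T6 scale by (-1, -3): (189/13, 153/13) → (-189/13, -459/13); (1143/65, 201/65) → (-1143/65, -603/65); (4671/65, 522/65) → (-4671/65, -1566/65); (-99/65, 282/65) → (99/65, -846/65); (729/26, 114/13) → (-729/26, -342/13)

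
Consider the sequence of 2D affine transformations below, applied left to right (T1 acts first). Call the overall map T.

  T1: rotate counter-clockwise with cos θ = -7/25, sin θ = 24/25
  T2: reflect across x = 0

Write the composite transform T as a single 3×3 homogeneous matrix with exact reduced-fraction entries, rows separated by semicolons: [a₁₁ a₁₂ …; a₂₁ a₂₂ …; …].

T = [7/25 24/25 0; 24/25 -7/25 0; 0 0 1]

T1 = [-7/25 -24/25 0; 24/25 -7/25 0; 0 0 1]
T2·T1 = [7/25 24/25 0; 24/25 -7/25 0; 0 0 1]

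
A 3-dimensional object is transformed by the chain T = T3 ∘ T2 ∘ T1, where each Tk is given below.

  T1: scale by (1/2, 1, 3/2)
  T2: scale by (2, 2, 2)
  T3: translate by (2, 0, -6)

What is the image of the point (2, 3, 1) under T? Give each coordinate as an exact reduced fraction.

T1 scale by (1/2, 1, 3/2): (2, 3, 1) → (1, 3, 3/2)
T2 scale by (2, 2, 2): (1, 3, 3/2) → (2, 6, 3)
T3 translate by (2, 0, -6): (2, 6, 3) → (4, 6, -3)

T(p) = (4, 6, -3)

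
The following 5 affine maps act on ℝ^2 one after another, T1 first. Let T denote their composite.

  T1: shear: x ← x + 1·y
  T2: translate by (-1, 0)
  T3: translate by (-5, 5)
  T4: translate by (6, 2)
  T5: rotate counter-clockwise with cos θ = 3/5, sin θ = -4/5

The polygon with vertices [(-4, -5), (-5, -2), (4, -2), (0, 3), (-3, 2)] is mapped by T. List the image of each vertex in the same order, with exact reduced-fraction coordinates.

image vertices: (-19/5, 42/5), (-1/5, 43/5), (26/5, 7/5), (49/5, 18/5), (33/5, 31/5)

T1 shear: x ← x + 1·y: (-4, -5) → (-9, -5); (-5, -2) → (-7, -2); (4, -2) → (2, -2); (0, 3) → (3, 3); (-3, 2) → (-1, 2)
T2 translate by (-1, 0): (-9, -5) → (-10, -5); (-7, -2) → (-8, -2); (2, -2) → (1, -2); (3, 3) → (2, 3); (-1, 2) → (-2, 2)
T3 translate by (-5, 5): (-10, -5) → (-15, 0); (-8, -2) → (-13, 3); (1, -2) → (-4, 3); (2, 3) → (-3, 8); (-2, 2) → (-7, 7)
T4 translate by (6, 2): (-15, 0) → (-9, 2); (-13, 3) → (-7, 5); (-4, 3) → (2, 5); (-3, 8) → (3, 10); (-7, 7) → (-1, 9)
T5 rotate counter-clockwise with cos θ = 3/5, sin θ = -4/5: (-9, 2) → (-19/5, 42/5); (-7, 5) → (-1/5, 43/5); (2, 5) → (26/5, 7/5); (3, 10) → (49/5, 18/5); (-1, 9) → (33/5, 31/5)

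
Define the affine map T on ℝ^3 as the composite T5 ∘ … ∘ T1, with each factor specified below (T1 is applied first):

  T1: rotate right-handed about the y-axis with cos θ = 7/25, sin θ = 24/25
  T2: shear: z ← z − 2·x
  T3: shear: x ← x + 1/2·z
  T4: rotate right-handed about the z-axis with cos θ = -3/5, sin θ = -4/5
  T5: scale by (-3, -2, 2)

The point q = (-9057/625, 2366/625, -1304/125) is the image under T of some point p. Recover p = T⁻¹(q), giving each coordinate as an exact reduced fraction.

p = (3, 5, 2/5)

T1 = [7/25 0 24/25 0; 0 1 0 0; -24/25 0 7/25 0; 0 0 0 1]
T2·T1 = [7/25 0 24/25 0; 0 1 0 0; -38/25 0 -41/25 0; 0 0 0 1]
T3·…·T1 = [-12/25 0 7/50 0; 0 1 0 0; -38/25 0 -41/25 0; 0 0 0 1]
T4·…·T1 = [36/125 4/5 -21/250 0; 48/125 -3/5 -14/125 0; -38/25 0 -41/25 0; 0 0 0 1]
T5·…·T1 = [-108/125 -12/5 63/250 0; -96/125 6/5 28/125 0; -76/25 0 -82/25 0; 0 0 0 1]
det M = 12; M⁻¹ = [-41/125 -82/125 -7/100 0; -4/15 3/10 0 0; 38/125 76/125 -6/25 0; 0 0 0 1]
M⁻¹ · (-9057/625, 2366/625, -1304/125)ᵀ = (3, 5, 2/5)ᵀ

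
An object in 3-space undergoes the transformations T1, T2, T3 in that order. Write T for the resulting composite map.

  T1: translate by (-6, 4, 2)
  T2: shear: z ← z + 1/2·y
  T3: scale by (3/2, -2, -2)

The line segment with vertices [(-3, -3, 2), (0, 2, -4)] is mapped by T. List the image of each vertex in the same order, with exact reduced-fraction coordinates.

T1 translate by (-6, 4, 2): (-3, -3, 2) → (-9, 1, 4); (0, 2, -4) → (-6, 6, -2)
T2 shear: z ← z + 1/2·y: (-9, 1, 4) → (-9, 1, 9/2); (-6, 6, -2) → (-6, 6, 1)
T3 scale by (3/2, -2, -2): (-9, 1, 9/2) → (-27/2, -2, -9); (-6, 6, 1) → (-9, -12, -2)

image vertices: (-27/2, -2, -9), (-9, -12, -2)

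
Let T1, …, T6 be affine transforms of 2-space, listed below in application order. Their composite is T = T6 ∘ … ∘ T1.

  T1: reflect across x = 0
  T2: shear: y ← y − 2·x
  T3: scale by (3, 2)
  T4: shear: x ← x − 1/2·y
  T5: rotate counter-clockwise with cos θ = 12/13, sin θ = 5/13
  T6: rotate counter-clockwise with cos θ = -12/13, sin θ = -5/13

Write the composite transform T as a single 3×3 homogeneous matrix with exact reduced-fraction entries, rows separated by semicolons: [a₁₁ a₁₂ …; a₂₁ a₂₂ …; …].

T = [1075/169 359/169 0; 124/169 -118/169 0; 0 0 1]

T1 = [-1 0 0; 0 1 0; 0 0 1]
T2·T1 = [-1 0 0; 2 1 0; 0 0 1]
T3·…·T1 = [-3 0 0; 4 2 0; 0 0 1]
T4·…·T1 = [-5 -1 0; 4 2 0; 0 0 1]
T5·…·T1 = [-80/13 -22/13 0; 23/13 19/13 0; 0 0 1]
T6·…·T1 = [1075/169 359/169 0; 124/169 -118/169 0; 0 0 1]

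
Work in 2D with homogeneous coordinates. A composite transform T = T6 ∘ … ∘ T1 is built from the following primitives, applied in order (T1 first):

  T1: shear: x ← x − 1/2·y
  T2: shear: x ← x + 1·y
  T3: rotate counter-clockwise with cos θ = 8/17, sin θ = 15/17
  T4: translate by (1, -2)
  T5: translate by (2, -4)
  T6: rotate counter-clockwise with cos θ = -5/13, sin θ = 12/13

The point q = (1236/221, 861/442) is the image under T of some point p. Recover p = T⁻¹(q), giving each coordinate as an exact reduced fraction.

p = (-3, 3)

T1 = [1 -1/2 0; 0 1 0; 0 0 1]
T2·T1 = [1 1/2 0; 0 1 0; 0 0 1]
T3·…·T1 = [8/17 -11/17 0; 15/17 31/34 0; 0 0 1]
T4·…·T1 = [8/17 -11/17 1; 15/17 31/34 -2; 0 0 1]
T5·…·T1 = [8/17 -11/17 3; 15/17 31/34 -6; 0 0 1]
T6·…·T1 = [-220/221 -131/221 57/13; 21/221 -419/442 66/13; 0 0 1]
det M = 1; M⁻¹ = [-419/442 131/221 39/34; -21/221 -220/221 93/17; 0 0 1]
M⁻¹ · (1236/221, 861/442)ᵀ = (-3, 3)ᵀ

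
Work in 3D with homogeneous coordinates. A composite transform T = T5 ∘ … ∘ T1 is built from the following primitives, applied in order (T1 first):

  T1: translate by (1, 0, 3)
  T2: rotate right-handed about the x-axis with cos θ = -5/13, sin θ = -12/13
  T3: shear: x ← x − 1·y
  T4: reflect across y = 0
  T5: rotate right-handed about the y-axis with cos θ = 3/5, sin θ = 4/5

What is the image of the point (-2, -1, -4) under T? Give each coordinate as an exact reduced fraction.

T(p) = (10/13, 7/13, 15/13)

T1 translate by (1, 0, 3): (-2, -1, -4) → (-1, -1, -1)
T2 rotate right-handed about the x-axis with cos θ = -5/13, sin θ = -12/13: (-1, -1, -1) → (-1, -7/13, 17/13)
T3 shear: x ← x − 1·y: (-1, -7/13, 17/13) → (-6/13, -7/13, 17/13)
T4 reflect across y = 0: (-6/13, -7/13, 17/13) → (-6/13, 7/13, 17/13)
T5 rotate right-handed about the y-axis with cos θ = 3/5, sin θ = 4/5: (-6/13, 7/13, 17/13) → (10/13, 7/13, 15/13)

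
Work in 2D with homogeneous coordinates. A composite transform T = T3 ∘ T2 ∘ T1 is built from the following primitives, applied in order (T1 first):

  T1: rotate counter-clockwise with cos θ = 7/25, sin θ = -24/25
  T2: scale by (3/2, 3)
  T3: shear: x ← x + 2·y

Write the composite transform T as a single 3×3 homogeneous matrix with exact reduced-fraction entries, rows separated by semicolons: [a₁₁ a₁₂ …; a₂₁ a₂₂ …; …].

T1 = [7/25 24/25 0; -24/25 7/25 0; 0 0 1]
T2·T1 = [21/50 36/25 0; -72/25 21/25 0; 0 0 1]
T3·…·T1 = [-267/50 78/25 0; -72/25 21/25 0; 0 0 1]

T = [-267/50 78/25 0; -72/25 21/25 0; 0 0 1]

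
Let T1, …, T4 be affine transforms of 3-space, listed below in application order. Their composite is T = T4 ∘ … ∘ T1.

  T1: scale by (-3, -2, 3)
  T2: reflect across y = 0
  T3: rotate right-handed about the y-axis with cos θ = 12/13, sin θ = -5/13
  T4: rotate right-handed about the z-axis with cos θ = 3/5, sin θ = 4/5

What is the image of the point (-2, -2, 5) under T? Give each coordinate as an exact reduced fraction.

T1 scale by (-3, -2, 3): (-2, -2, 5) → (6, 4, 15)
T2 reflect across y = 0: (6, 4, 15) → (6, -4, 15)
T3 rotate right-handed about the y-axis with cos θ = 12/13, sin θ = -5/13: (6, -4, 15) → (-3/13, -4, 210/13)
T4 rotate right-handed about the z-axis with cos θ = 3/5, sin θ = 4/5: (-3/13, -4, 210/13) → (199/65, -168/65, 210/13)

T(p) = (199/65, -168/65, 210/13)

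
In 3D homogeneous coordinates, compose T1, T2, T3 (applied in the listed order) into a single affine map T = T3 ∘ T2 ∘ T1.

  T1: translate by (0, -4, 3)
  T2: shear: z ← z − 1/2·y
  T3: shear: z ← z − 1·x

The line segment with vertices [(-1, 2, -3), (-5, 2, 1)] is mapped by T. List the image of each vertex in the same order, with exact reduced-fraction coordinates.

image vertices: (-1, -2, 2), (-5, -2, 10)

T1 translate by (0, -4, 3): (-1, 2, -3) → (-1, -2, 0); (-5, 2, 1) → (-5, -2, 4)
T2 shear: z ← z − 1/2·y: (-1, -2, 0) → (-1, -2, 1); (-5, -2, 4) → (-5, -2, 5)
T3 shear: z ← z − 1·x: (-1, -2, 1) → (-1, -2, 2); (-5, -2, 5) → (-5, -2, 10)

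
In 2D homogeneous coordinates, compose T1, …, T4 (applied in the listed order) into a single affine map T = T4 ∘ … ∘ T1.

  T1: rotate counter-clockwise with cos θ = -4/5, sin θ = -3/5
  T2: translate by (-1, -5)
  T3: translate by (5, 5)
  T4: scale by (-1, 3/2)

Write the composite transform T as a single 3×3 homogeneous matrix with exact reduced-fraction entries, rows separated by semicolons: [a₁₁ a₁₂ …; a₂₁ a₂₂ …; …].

T1 = [-4/5 3/5 0; -3/5 -4/5 0; 0 0 1]
T2·T1 = [-4/5 3/5 -1; -3/5 -4/5 -5; 0 0 1]
T3·…·T1 = [-4/5 3/5 4; -3/5 -4/5 0; 0 0 1]
T4·…·T1 = [4/5 -3/5 -4; -9/10 -6/5 0; 0 0 1]

T = [4/5 -3/5 -4; -9/10 -6/5 0; 0 0 1]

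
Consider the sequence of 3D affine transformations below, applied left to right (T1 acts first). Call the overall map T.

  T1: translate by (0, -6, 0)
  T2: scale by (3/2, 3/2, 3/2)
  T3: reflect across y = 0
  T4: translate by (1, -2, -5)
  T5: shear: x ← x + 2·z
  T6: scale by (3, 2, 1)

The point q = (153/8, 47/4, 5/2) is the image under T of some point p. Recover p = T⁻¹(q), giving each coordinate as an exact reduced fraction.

p = (1/4, 3/4, 5)

T1 = [1 0 0 0; 0 1 0 -6; 0 0 1 0; 0 0 0 1]
T2·T1 = [3/2 0 0 0; 0 3/2 0 -9; 0 0 3/2 0; 0 0 0 1]
T3·…·T1 = [3/2 0 0 0; 0 -3/2 0 9; 0 0 3/2 0; 0 0 0 1]
T4·…·T1 = [3/2 0 0 1; 0 -3/2 0 7; 0 0 3/2 -5; 0 0 0 1]
T5·…·T1 = [3/2 0 3 -9; 0 -3/2 0 7; 0 0 3/2 -5; 0 0 0 1]
T6·…·T1 = [9/2 0 9 -27; 0 -3 0 14; 0 0 3/2 -5; 0 0 0 1]
det M = -81/4; M⁻¹ = [2/9 0 -4/3 -2/3; 0 -1/3 0 14/3; 0 0 2/3 10/3; 0 0 0 1]
M⁻¹ · (153/8, 47/4, 5/2)ᵀ = (1/4, 3/4, 5)ᵀ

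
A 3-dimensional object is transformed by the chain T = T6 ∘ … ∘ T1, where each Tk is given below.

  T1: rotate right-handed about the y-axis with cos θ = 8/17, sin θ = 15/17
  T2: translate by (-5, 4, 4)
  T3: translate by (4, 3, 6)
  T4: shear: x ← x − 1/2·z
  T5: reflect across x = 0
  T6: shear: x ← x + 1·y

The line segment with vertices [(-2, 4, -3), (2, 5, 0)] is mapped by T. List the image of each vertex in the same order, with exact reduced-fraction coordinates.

image vertices: (353/17, 11, 176/17), (275/17, 12, 140/17)

T1 rotate right-handed about the y-axis with cos θ = 8/17, sin θ = 15/17: (-2, 4, -3) → (-61/17, 4, 6/17); (2, 5, 0) → (16/17, 5, -30/17)
T2 translate by (-5, 4, 4): (-61/17, 4, 6/17) → (-146/17, 8, 74/17); (16/17, 5, -30/17) → (-69/17, 9, 38/17)
T3 translate by (4, 3, 6): (-146/17, 8, 74/17) → (-78/17, 11, 176/17); (-69/17, 9, 38/17) → (-1/17, 12, 140/17)
T4 shear: x ← x − 1/2·z: (-78/17, 11, 176/17) → (-166/17, 11, 176/17); (-1/17, 12, 140/17) → (-71/17, 12, 140/17)
T5 reflect across x = 0: (-166/17, 11, 176/17) → (166/17, 11, 176/17); (-71/17, 12, 140/17) → (71/17, 12, 140/17)
T6 shear: x ← x + 1·y: (166/17, 11, 176/17) → (353/17, 11, 176/17); (71/17, 12, 140/17) → (275/17, 12, 140/17)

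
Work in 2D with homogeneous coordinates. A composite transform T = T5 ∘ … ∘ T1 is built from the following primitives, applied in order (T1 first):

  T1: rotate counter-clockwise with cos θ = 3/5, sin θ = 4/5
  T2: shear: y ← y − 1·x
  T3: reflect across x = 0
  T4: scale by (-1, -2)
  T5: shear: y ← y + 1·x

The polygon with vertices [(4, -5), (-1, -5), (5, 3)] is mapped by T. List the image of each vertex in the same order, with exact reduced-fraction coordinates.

image vertices: (32/5, 94/5), (17/5, 89/5), (3/5, -49/5)

T1 rotate counter-clockwise with cos θ = 3/5, sin θ = 4/5: (4, -5) → (32/5, 1/5); (-1, -5) → (17/5, -19/5); (5, 3) → (3/5, 29/5)
T2 shear: y ← y − 1·x: (32/5, 1/5) → (32/5, -31/5); (17/5, -19/5) → (17/5, -36/5); (3/5, 29/5) → (3/5, 26/5)
T3 reflect across x = 0: (32/5, -31/5) → (-32/5, -31/5); (17/5, -36/5) → (-17/5, -36/5); (3/5, 26/5) → (-3/5, 26/5)
T4 scale by (-1, -2): (-32/5, -31/5) → (32/5, 62/5); (-17/5, -36/5) → (17/5, 72/5); (-3/5, 26/5) → (3/5, -52/5)
T5 shear: y ← y + 1·x: (32/5, 62/5) → (32/5, 94/5); (17/5, 72/5) → (17/5, 89/5); (3/5, -52/5) → (3/5, -49/5)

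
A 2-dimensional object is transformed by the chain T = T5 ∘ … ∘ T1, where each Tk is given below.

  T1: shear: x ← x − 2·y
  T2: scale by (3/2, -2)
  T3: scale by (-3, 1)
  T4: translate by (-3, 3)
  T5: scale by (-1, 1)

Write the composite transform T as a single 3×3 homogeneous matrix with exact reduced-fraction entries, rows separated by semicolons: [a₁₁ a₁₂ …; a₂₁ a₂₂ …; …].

T1 = [1 -2 0; 0 1 0; 0 0 1]
T2·T1 = [3/2 -3 0; 0 -2 0; 0 0 1]
T3·…·T1 = [-9/2 9 0; 0 -2 0; 0 0 1]
T4·…·T1 = [-9/2 9 -3; 0 -2 3; 0 0 1]
T5·…·T1 = [9/2 -9 3; 0 -2 3; 0 0 1]

T = [9/2 -9 3; 0 -2 3; 0 0 1]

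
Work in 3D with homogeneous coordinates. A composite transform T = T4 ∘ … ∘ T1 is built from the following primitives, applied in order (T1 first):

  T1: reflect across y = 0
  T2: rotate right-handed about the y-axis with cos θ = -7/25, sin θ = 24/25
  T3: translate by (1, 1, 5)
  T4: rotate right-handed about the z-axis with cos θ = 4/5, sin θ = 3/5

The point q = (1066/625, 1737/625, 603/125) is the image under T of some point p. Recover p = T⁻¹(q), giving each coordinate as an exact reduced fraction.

p = (-2/5, -1/5, 2)

T1 = [1 0 0 0; 0 -1 0 0; 0 0 1 0; 0 0 0 1]
T2·T1 = [-7/25 0 24/25 0; 0 -1 0 0; -24/25 0 -7/25 0; 0 0 0 1]
T3·…·T1 = [-7/25 0 24/25 1; 0 -1 0 1; -24/25 0 -7/25 5; 0 0 0 1]
T4·…·T1 = [-28/125 3/5 96/125 1/5; -21/125 -4/5 72/125 7/5; -24/25 0 -7/25 5; 0 0 0 1]
det M = -1; M⁻¹ = [-28/125 -21/125 -24/25 127/25; 3/5 -4/5 0 1; 96/125 72/125 -7/25 11/25; 0 0 0 1]
M⁻¹ · (1066/625, 1737/625, 603/125)ᵀ = (-2/5, -1/5, 2)ᵀ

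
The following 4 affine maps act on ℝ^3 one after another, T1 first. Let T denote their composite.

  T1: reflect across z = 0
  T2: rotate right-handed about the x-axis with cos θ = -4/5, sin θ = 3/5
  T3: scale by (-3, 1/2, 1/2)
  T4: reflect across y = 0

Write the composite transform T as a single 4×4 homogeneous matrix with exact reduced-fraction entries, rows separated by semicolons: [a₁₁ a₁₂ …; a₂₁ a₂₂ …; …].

T1 = [1 0 0 0; 0 1 0 0; 0 0 -1 0; 0 0 0 1]
T2·T1 = [1 0 0 0; 0 -4/5 3/5 0; 0 3/5 4/5 0; 0 0 0 1]
T3·…·T1 = [-3 0 0 0; 0 -2/5 3/10 0; 0 3/10 2/5 0; 0 0 0 1]
T4·…·T1 = [-3 0 0 0; 0 2/5 -3/10 0; 0 3/10 2/5 0; 0 0 0 1]

T = [-3 0 0 0; 0 2/5 -3/10 0; 0 3/10 2/5 0; 0 0 0 1]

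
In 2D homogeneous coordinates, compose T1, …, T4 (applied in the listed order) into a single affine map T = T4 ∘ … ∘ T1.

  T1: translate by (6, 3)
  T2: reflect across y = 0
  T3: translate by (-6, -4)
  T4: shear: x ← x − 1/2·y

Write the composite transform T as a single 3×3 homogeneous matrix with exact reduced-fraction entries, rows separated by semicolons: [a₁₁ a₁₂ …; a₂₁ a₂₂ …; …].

T1 = [1 0 6; 0 1 3; 0 0 1]
T2·T1 = [1 0 6; 0 -1 -3; 0 0 1]
T3·…·T1 = [1 0 0; 0 -1 -7; 0 0 1]
T4·…·T1 = [1 1/2 7/2; 0 -1 -7; 0 0 1]

T = [1 1/2 7/2; 0 -1 -7; 0 0 1]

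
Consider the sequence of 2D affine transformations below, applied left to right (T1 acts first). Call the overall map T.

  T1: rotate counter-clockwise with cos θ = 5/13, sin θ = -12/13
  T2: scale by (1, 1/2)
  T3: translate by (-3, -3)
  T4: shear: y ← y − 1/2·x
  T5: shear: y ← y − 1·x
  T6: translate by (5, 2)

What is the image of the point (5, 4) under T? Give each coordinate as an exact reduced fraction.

T(p) = (99/13, -84/13)

T1 rotate counter-clockwise with cos θ = 5/13, sin θ = -12/13: (5, 4) → (73/13, -40/13)
T2 scale by (1, 1/2): (73/13, -40/13) → (73/13, -20/13)
T3 translate by (-3, -3): (73/13, -20/13) → (34/13, -59/13)
T4 shear: y ← y − 1/2·x: (34/13, -59/13) → (34/13, -76/13)
T5 shear: y ← y − 1·x: (34/13, -76/13) → (34/13, -110/13)
T6 translate by (5, 2): (34/13, -110/13) → (99/13, -84/13)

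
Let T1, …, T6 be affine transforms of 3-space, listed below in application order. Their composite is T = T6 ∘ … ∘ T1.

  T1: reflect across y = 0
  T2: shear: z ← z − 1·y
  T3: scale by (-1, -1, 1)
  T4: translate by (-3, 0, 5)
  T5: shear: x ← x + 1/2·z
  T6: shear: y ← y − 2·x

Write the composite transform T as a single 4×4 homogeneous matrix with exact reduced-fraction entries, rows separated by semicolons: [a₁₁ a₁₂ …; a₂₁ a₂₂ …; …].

T1 = [1 0 0 0; 0 -1 0 0; 0 0 1 0; 0 0 0 1]
T2·T1 = [1 0 0 0; 0 -1 0 0; 0 1 1 0; 0 0 0 1]
T3·…·T1 = [-1 0 0 0; 0 1 0 0; 0 1 1 0; 0 0 0 1]
T4·…·T1 = [-1 0 0 -3; 0 1 0 0; 0 1 1 5; 0 0 0 1]
T5·…·T1 = [-1 1/2 1/2 -1/2; 0 1 0 0; 0 1 1 5; 0 0 0 1]
T6·…·T1 = [-1 1/2 1/2 -1/2; 2 0 -1 1; 0 1 1 5; 0 0 0 1]

T = [-1 1/2 1/2 -1/2; 2 0 -1 1; 0 1 1 5; 0 0 0 1]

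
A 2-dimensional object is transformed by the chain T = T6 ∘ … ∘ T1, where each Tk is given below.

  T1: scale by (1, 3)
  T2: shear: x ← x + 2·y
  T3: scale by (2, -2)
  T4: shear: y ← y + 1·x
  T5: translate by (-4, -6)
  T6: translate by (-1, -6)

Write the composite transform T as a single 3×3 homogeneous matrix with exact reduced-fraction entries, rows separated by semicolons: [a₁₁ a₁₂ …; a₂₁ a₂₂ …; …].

T = [2 12 -5; 2 6 -12; 0 0 1]

T1 = [1 0 0; 0 3 0; 0 0 1]
T2·T1 = [1 6 0; 0 3 0; 0 0 1]
T3·…·T1 = [2 12 0; 0 -6 0; 0 0 1]
T4·…·T1 = [2 12 0; 2 6 0; 0 0 1]
T5·…·T1 = [2 12 -4; 2 6 -6; 0 0 1]
T6·…·T1 = [2 12 -5; 2 6 -12; 0 0 1]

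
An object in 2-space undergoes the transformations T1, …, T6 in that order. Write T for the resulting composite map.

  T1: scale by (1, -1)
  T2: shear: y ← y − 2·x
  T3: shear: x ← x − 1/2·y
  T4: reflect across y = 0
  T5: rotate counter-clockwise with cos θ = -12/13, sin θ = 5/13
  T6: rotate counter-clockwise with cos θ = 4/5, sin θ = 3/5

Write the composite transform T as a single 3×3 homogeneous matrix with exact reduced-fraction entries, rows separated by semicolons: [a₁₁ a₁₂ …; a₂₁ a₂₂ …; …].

T1 = [1 0 0; 0 -1 0; 0 0 1]
T2·T1 = [1 0 0; -2 -1 0; 0 0 1]
T3·…·T1 = [2 1/2 0; -2 -1 0; 0 0 1]
T4·…·T1 = [2 1/2 0; 2 1 0; 0 0 1]
T5·…·T1 = [-34/13 -11/13 0; -14/13 -19/26 0; 0 0 1]
T6·…·T1 = [-94/65 -31/130 0; -158/65 -71/65 0; 0 0 1]

T = [-94/65 -31/130 0; -158/65 -71/65 0; 0 0 1]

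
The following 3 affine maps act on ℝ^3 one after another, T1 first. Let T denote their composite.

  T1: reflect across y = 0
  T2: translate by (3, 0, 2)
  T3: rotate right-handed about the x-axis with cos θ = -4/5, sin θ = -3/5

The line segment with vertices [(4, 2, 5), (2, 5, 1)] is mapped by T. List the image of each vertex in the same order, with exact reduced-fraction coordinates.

T1 reflect across y = 0: (4, 2, 5) → (4, -2, 5); (2, 5, 1) → (2, -5, 1)
T2 translate by (3, 0, 2): (4, -2, 5) → (7, -2, 7); (2, -5, 1) → (5, -5, 3)
T3 rotate right-handed about the x-axis with cos θ = -4/5, sin θ = -3/5: (7, -2, 7) → (7, 29/5, -22/5); (5, -5, 3) → (5, 29/5, 3/5)

image vertices: (7, 29/5, -22/5), (5, 29/5, 3/5)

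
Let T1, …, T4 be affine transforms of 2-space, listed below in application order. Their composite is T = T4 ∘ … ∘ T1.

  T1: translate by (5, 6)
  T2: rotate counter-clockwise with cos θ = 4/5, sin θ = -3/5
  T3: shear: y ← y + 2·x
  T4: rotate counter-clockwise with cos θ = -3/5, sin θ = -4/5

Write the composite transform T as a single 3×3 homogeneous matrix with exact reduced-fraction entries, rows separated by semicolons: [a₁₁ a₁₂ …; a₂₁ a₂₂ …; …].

T1 = [1 0 5; 0 1 6; 0 0 1]
T2·T1 = [4/5 3/5 38/5; -3/5 4/5 9/5; 0 0 1]
T3·…·T1 = [4/5 3/5 38/5; 1 2 17; 0 0 1]
T4·…·T1 = [8/25 31/25 226/25; -31/25 -42/25 -407/25; 0 0 1]

T = [8/25 31/25 226/25; -31/25 -42/25 -407/25; 0 0 1]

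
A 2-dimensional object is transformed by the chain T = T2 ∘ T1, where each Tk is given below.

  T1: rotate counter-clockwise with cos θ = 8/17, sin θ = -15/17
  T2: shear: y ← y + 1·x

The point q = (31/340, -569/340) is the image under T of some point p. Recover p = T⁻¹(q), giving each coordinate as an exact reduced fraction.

T1 = [8/17 15/17 0; -15/17 8/17 0; 0 0 1]
T2·T1 = [8/17 15/17 0; -7/17 23/17 0; 0 0 1]
det M = 1; M⁻¹ = [23/17 -15/17 0; 7/17 8/17 0; 0 0 1]
M⁻¹ · (31/340, -569/340)ᵀ = (8/5, -3/4)ᵀ

p = (8/5, -3/4)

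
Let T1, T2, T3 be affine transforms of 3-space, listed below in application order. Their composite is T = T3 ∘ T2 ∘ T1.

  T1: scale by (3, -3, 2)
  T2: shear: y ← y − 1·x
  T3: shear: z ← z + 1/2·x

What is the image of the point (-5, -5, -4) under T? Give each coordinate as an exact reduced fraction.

T1 scale by (3, -3, 2): (-5, -5, -4) → (-15, 15, -8)
T2 shear: y ← y − 1·x: (-15, 15, -8) → (-15, 30, -8)
T3 shear: z ← z + 1/2·x: (-15, 30, -8) → (-15, 30, -31/2)

T(p) = (-15, 30, -31/2)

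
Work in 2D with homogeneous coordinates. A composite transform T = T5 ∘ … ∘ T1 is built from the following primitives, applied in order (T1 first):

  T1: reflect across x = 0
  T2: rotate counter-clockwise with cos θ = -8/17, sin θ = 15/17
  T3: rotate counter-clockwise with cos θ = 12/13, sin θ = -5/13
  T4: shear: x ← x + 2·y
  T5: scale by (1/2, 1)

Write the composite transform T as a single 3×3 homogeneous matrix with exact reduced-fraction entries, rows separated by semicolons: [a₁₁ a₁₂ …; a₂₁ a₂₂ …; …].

T1 = [-1 0 0; 0 1 0; 0 0 1]
T2·T1 = [8/17 -15/17 0; -15/17 -8/17 0; 0 0 1]
T3·…·T1 = [21/221 -220/221 0; -220/221 -21/221 0; 0 0 1]
T4·…·T1 = [-419/221 -262/221 0; -220/221 -21/221 0; 0 0 1]
T5·…·T1 = [-419/442 -131/221 0; -220/221 -21/221 0; 0 0 1]

T = [-419/442 -131/221 0; -220/221 -21/221 0; 0 0 1]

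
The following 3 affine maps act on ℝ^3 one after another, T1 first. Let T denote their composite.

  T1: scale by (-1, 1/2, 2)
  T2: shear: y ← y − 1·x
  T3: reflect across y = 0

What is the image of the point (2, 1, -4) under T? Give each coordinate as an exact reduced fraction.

T(p) = (-2, -5/2, -8)

T1 scale by (-1, 1/2, 2): (2, 1, -4) → (-2, 1/2, -8)
T2 shear: y ← y − 1·x: (-2, 1/2, -8) → (-2, 5/2, -8)
T3 reflect across y = 0: (-2, 5/2, -8) → (-2, -5/2, -8)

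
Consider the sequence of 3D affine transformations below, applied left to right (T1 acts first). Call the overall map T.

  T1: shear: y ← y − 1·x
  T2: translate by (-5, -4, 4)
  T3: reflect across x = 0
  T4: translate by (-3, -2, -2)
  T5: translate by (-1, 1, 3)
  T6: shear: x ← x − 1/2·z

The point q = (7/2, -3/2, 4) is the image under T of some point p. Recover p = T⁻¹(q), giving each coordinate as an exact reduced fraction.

p = (-9/2, -1, -1)

T1 = [1 0 0 0; -1 1 0 0; 0 0 1 0; 0 0 0 1]
T2·T1 = [1 0 0 -5; -1 1 0 -4; 0 0 1 4; 0 0 0 1]
T3·…·T1 = [-1 0 0 5; -1 1 0 -4; 0 0 1 4; 0 0 0 1]
T4·…·T1 = [-1 0 0 2; -1 1 0 -6; 0 0 1 2; 0 0 0 1]
T5·…·T1 = [-1 0 0 1; -1 1 0 -5; 0 0 1 5; 0 0 0 1]
T6·…·T1 = [-1 0 -1/2 -3/2; -1 1 0 -5; 0 0 1 5; 0 0 0 1]
det M = -1; M⁻¹ = [-1 0 -1/2 1; -1 1 -1/2 6; 0 0 1 -5; 0 0 0 1]
M⁻¹ · (7/2, -3/2, 4)ᵀ = (-9/2, -1, -1)ᵀ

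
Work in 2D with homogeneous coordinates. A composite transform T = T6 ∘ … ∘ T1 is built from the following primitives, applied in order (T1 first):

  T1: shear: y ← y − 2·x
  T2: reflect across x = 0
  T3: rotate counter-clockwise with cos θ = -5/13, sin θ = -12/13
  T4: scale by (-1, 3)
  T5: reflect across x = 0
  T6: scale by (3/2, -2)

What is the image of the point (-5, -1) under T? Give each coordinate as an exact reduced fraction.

T(p) = (249/26, 630/13)

T1 shear: y ← y − 2·x: (-5, -1) → (-5, 9)
T2 reflect across x = 0: (-5, 9) → (5, 9)
T3 rotate counter-clockwise with cos θ = -5/13, sin θ = -12/13: (5, 9) → (83/13, -105/13)
T4 scale by (-1, 3): (83/13, -105/13) → (-83/13, -315/13)
T5 reflect across x = 0: (-83/13, -315/13) → (83/13, -315/13)
T6 scale by (3/2, -2): (83/13, -315/13) → (249/26, 630/13)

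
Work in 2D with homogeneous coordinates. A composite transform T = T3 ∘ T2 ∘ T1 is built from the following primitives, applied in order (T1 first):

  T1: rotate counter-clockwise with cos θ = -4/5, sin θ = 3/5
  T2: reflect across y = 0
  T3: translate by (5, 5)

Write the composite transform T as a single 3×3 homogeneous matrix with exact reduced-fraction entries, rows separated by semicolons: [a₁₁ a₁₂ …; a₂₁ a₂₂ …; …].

T = [-4/5 -3/5 5; -3/5 4/5 5; 0 0 1]

T1 = [-4/5 -3/5 0; 3/5 -4/5 0; 0 0 1]
T2·T1 = [-4/5 -3/5 0; -3/5 4/5 0; 0 0 1]
T3·…·T1 = [-4/5 -3/5 5; -3/5 4/5 5; 0 0 1]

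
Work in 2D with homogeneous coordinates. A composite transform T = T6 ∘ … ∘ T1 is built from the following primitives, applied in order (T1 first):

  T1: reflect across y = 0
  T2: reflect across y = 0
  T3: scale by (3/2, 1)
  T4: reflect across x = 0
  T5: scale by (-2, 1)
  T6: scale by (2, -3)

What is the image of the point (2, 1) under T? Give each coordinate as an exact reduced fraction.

T(p) = (12, -3)

T1 reflect across y = 0: (2, 1) → (2, -1)
T2 reflect across y = 0: (2, -1) → (2, 1)
T3 scale by (3/2, 1): (2, 1) → (3, 1)
T4 reflect across x = 0: (3, 1) → (-3, 1)
T5 scale by (-2, 1): (-3, 1) → (6, 1)
T6 scale by (2, -3): (6, 1) → (12, -3)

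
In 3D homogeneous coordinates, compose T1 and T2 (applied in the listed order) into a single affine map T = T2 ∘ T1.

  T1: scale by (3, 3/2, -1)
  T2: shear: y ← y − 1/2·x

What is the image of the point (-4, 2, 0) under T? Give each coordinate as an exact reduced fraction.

T(p) = (-12, 9, 0)

T1 scale by (3, 3/2, -1): (-4, 2, 0) → (-12, 3, 0)
T2 shear: y ← y − 1/2·x: (-12, 3, 0) → (-12, 9, 0)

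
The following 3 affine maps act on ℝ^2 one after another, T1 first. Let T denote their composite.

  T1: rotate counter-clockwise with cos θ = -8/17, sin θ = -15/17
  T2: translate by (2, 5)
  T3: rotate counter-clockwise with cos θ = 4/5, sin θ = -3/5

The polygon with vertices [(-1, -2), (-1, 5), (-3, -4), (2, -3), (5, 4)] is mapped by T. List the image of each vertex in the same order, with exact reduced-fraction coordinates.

image vertices: (396/85, 428/85), (648/85, -111/85), (478/85, 654/85), (129/85, 397/85), (30/17, -50/17)

T1 rotate counter-clockwise with cos θ = -8/17, sin θ = -15/17: (-1, -2) → (-22/17, 31/17); (-1, 5) → (83/17, -25/17); (-3, -4) → (-36/17, 77/17); (2, -3) → (-61/17, -6/17); (5, 4) → (20/17, -107/17)
T2 translate by (2, 5): (-22/17, 31/17) → (12/17, 116/17); (83/17, -25/17) → (117/17, 60/17); (-36/17, 77/17) → (-2/17, 162/17); (-61/17, -6/17) → (-27/17, 79/17); (20/17, -107/17) → (54/17, -22/17)
T3 rotate counter-clockwise with cos θ = 4/5, sin θ = -3/5: (12/17, 116/17) → (396/85, 428/85); (117/17, 60/17) → (648/85, -111/85); (-2/17, 162/17) → (478/85, 654/85); (-27/17, 79/17) → (129/85, 397/85); (54/17, -22/17) → (30/17, -50/17)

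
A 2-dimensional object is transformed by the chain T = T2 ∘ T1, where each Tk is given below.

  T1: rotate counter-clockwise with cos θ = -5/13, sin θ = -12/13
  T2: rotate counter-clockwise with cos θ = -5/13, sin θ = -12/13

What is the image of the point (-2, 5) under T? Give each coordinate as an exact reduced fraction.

T(p) = (-362/169, -835/169)

T1 rotate counter-clockwise with cos θ = -5/13, sin θ = -12/13: (-2, 5) → (70/13, -1/13)
T2 rotate counter-clockwise with cos θ = -5/13, sin θ = -12/13: (70/13, -1/13) → (-362/169, -835/169)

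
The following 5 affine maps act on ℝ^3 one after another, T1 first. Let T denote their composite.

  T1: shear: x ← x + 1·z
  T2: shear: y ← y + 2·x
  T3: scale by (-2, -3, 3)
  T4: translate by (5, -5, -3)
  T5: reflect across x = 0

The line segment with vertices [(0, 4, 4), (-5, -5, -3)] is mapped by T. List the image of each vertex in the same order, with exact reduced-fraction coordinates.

T1 shear: x ← x + 1·z: (0, 4, 4) → (4, 4, 4); (-5, -5, -3) → (-8, -5, -3)
T2 shear: y ← y + 2·x: (4, 4, 4) → (4, 12, 4); (-8, -5, -3) → (-8, -21, -3)
T3 scale by (-2, -3, 3): (4, 12, 4) → (-8, -36, 12); (-8, -21, -3) → (16, 63, -9)
T4 translate by (5, -5, -3): (-8, -36, 12) → (-3, -41, 9); (16, 63, -9) → (21, 58, -12)
T5 reflect across x = 0: (-3, -41, 9) → (3, -41, 9); (21, 58, -12) → (-21, 58, -12)

image vertices: (3, -41, 9), (-21, 58, -12)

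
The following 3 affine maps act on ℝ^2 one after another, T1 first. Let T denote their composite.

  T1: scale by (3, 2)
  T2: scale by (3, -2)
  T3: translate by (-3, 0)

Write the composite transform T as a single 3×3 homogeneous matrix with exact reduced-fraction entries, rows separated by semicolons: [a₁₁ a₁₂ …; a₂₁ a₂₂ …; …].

T = [9 0 -3; 0 -4 0; 0 0 1]

T1 = [3 0 0; 0 2 0; 0 0 1]
T2·T1 = [9 0 0; 0 -4 0; 0 0 1]
T3·…·T1 = [9 0 -3; 0 -4 0; 0 0 1]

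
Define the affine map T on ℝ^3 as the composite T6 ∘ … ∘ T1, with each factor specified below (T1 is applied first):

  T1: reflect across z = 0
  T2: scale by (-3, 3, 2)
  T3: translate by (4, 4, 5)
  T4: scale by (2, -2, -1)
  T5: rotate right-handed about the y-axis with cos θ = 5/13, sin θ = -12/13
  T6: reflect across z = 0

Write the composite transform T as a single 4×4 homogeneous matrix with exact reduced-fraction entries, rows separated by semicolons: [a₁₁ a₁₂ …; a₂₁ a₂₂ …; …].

T1 = [1 0 0 0; 0 1 0 0; 0 0 -1 0; 0 0 0 1]
T2·T1 = [-3 0 0 0; 0 3 0 0; 0 0 -2 0; 0 0 0 1]
T3·…·T1 = [-3 0 0 4; 0 3 0 4; 0 0 -2 5; 0 0 0 1]
T4·…·T1 = [-6 0 0 8; 0 -6 0 -8; 0 0 2 -5; 0 0 0 1]
T5·…·T1 = [-30/13 0 -24/13 100/13; 0 -6 0 -8; -72/13 0 10/13 71/13; 0 0 0 1]
T6·…·T1 = [-30/13 0 -24/13 100/13; 0 -6 0 -8; 72/13 0 -10/13 -71/13; 0 0 0 1]

T = [-30/13 0 -24/13 100/13; 0 -6 0 -8; 72/13 0 -10/13 -71/13; 0 0 0 1]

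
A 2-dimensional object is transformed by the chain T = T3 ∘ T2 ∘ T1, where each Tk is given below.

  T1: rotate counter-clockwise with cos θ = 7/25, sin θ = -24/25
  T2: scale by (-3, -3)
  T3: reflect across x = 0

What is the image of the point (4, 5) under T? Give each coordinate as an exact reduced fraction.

T1 rotate counter-clockwise with cos θ = 7/25, sin θ = -24/25: (4, 5) → (148/25, -61/25)
T2 scale by (-3, -3): (148/25, -61/25) → (-444/25, 183/25)
T3 reflect across x = 0: (-444/25, 183/25) → (444/25, 183/25)

T(p) = (444/25, 183/25)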